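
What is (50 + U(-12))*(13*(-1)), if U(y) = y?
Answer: -494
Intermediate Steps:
(50 + U(-12))*(13*(-1)) = (50 - 12)*(13*(-1)) = 38*(-13) = -494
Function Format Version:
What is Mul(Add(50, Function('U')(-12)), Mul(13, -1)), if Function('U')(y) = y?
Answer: -494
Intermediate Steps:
Mul(Add(50, Function('U')(-12)), Mul(13, -1)) = Mul(Add(50, -12), Mul(13, -1)) = Mul(38, -13) = -494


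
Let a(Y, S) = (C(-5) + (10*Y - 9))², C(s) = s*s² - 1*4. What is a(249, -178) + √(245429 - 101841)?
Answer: 5531904 + 2*√35897 ≈ 5.5323e+6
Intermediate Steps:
C(s) = -4 + s³ (C(s) = s³ - 4 = -4 + s³)
a(Y, S) = (-138 + 10*Y)² (a(Y, S) = ((-4 + (-5)³) + (10*Y - 9))² = ((-4 - 125) + (-9 + 10*Y))² = (-129 + (-9 + 10*Y))² = (-138 + 10*Y)²)
a(249, -178) + √(245429 - 101841) = 4*(-69 + 5*249)² + √(245429 - 101841) = 4*(-69 + 1245)² + √143588 = 4*1176² + 2*√35897 = 4*1382976 + 2*√35897 = 5531904 + 2*√35897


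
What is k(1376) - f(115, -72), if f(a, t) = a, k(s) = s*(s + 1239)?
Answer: 3598125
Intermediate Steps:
k(s) = s*(1239 + s)
k(1376) - f(115, -72) = 1376*(1239 + 1376) - 1*115 = 1376*2615 - 115 = 3598240 - 115 = 3598125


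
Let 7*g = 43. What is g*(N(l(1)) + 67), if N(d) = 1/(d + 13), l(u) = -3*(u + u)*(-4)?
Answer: 106640/259 ≈ 411.74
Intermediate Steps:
g = 43/7 (g = (⅐)*43 = 43/7 ≈ 6.1429)
l(u) = 24*u (l(u) = -6*u*(-4) = 24*u)
N(d) = 1/(13 + d)
g*(N(l(1)) + 67) = 43*(1/(13 + 24*1) + 67)/7 = 43*(1/(13 + 24) + 67)/7 = 43*(1/37 + 67)/7 = (43/7)*(2480/37) = 106640/259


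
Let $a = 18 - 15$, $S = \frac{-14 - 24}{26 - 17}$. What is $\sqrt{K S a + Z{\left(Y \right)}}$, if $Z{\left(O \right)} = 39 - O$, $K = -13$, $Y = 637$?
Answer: $\frac{10 i \sqrt{39}}{3} \approx 20.817 i$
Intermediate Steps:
$S = - \frac{38}{9} \approx -4.2222$
$a = 3$
$\sqrt{K S a + Z{\left(Y \right)}} = \sqrt{\left(-13\right) \left(- \frac{38}{9}\right) 3 + \left(39 - 637\right)} = \sqrt{\frac{494}{9} \cdot 3 + \left(39 - 637\right)} = \sqrt{\frac{494}{3} - 598} = \sqrt{- \frac{1300}{3}} = \frac{10 i \sqrt{39}}{3}$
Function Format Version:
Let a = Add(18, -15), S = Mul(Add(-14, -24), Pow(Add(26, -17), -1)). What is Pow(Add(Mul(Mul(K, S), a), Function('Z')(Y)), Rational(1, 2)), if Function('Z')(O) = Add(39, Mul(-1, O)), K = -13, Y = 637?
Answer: Mul(Rational(10, 3), I, Pow(39, Rational(1, 2))) ≈ Mul(20.817, I)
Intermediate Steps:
S = Rational(-38, 9) (S = Mul(-38, Pow(9, -1)) = Mul(-38, Rational(1, 9)) = Rational(-38, 9) ≈ -4.2222)
a = 3
Pow(Add(Mul(Mul(K, S), a), Function('Z')(Y)), Rational(1, 2)) = Pow(Add(Mul(Mul(-13, Rational(-38, 9)), 3), Add(39, Mul(-1, 637))), Rational(1, 2)) = Pow(Add(Mul(Rational(494, 9), 3), Add(39, -637)), Rational(1, 2)) = Pow(Add(Rational(494, 3), -598), Rational(1, 2)) = Pow(Rational(-1300, 3), Rational(1, 2)) = Mul(Rational(10, 3), I, Pow(39, Rational(1, 2)))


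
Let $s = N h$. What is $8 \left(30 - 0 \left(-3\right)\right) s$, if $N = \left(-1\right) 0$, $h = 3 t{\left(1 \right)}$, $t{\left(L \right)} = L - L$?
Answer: $0$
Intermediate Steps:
$t{\left(L \right)} = 0$
$h = 0$ ($h = 3 \cdot 0 = 0$)
$N = 0$
$s = 0$ ($s = 0 \cdot 0 = 0$)
$8 \left(30 - 0 \left(-3\right)\right) s = 8 \left(30 - 0 \left(-3\right)\right) 0 = 8 \left(30 - 0\right) 0 = 8 \left(30 + 0\right) 0 = 8 \cdot 30 \cdot 0 = 8 \cdot 0 = 0$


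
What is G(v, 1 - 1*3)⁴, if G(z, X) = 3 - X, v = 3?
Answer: 625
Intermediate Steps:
G(v, 1 - 1*3)⁴ = (3 - (1 - 1*3))⁴ = (3 - (1 - 3))⁴ = (3 - 1*(-2))⁴ = (3 + 2)⁴ = 5⁴ = 625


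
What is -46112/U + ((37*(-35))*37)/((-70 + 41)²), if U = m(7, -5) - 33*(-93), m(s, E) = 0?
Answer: -16893757/234639 ≈ -71.999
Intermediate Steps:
U = 3069 (U = 0 - 33*(-93) = 0 + 3069 = 3069)
-46112/U + ((37*(-35))*37)/((-70 + 41)²) = -46112/3069 + ((37*(-35))*37)/((-70 + 41)²) = -46112*1/3069 + (-1295*37)/((-29)²) = -4192/279 - 47915/841 = -16893757/234639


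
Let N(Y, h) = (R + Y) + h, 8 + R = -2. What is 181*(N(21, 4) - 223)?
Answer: -37648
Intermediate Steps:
R = -10 (R = -8 - 2 = -10)
N(Y, h) = -10 + Y + h (N(Y, h) = (-10 + Y) + h = -10 + Y + h)
181*(N(21, 4) - 223) = 181*((-10 + 21 + 4) - 223) = 181*(15 - 223) = 181*(-208) = -37648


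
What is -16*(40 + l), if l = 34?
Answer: -1184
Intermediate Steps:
-16*(40 + l) = -16*(40 + 34) = -16*74 = -1184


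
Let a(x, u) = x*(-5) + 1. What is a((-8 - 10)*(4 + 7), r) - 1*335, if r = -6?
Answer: 656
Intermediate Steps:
a(x, u) = 1 - 5*x (a(x, u) = -5*x + 1 = 1 - 5*x)
a((-8 - 10)*(4 + 7), r) - 1*335 = (1 - 5*(-8 - 10)*(4 + 7)) - 1*335 = (1 - (-90)*11) - 335 = (1 - 5*(-198)) - 335 = (1 + 990) - 335 = 991 - 335 = 656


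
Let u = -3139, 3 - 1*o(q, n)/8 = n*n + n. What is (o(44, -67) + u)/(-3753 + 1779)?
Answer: 38491/1974 ≈ 19.499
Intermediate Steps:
o(q, n) = 24 - 8*n - 8*n² (o(q, n) = 24 - 8*(n*n + n) = 24 - 8*(n² + n) = 24 - 8*(n + n²) = 24 + (-8*n - 8*n²) = 24 - 8*n - 8*n²)
(o(44, -67) + u)/(-3753 + 1779) = ((24 - 8*(-67) - 8*(-67)²) - 3139)/(-3753 + 1779) = ((24 + 536 - 8*4489) - 3139)/(-1974) = ((24 + 536 - 35912) - 3139)*(-1/1974) = (-35352 - 3139)*(-1/1974) = -38491*(-1/1974) = 38491/1974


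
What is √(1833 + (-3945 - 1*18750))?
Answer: 3*I*√2318 ≈ 144.44*I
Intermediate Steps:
√(1833 + (-3945 - 1*18750)) = √(1833 + (-3945 - 18750)) = √(1833 - 22695) = √(-20862) = 3*I*√2318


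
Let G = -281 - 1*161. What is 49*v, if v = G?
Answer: -21658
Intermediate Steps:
G = -442 (G = -281 - 161 = -442)
v = -442
49*v = 49*(-442) = -21658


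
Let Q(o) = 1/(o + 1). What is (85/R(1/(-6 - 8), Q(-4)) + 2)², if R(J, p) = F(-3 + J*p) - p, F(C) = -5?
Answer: 51529/196 ≈ 262.90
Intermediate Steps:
Q(o) = 1/(1 + o)
R(J, p) = -5 - p
(85/R(1/(-6 - 8), Q(-4)) + 2)² = (85/(-5 - 1/(1 - 4)) + 2)² = (85/(-5 - 1/(-3)) + 2)² = (85/(-5 - 1*(-⅓)) + 2)² = (85/(-5 + ⅓) + 2)² = (85/(-14/3) + 2)² = (85*(-3/14) + 2)² = (-255/14 + 2)² = (-227/14)² = 51529/196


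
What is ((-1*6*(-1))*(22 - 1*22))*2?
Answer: 0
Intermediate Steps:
((-1*6*(-1))*(22 - 1*22))*2 = ((-6*(-1))*(22 - 22))*2 = (6*0)*2 = 0*2 = 0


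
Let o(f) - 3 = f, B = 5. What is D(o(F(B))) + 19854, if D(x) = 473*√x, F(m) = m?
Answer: 19854 + 946*√2 ≈ 21192.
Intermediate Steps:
o(f) = 3 + f
D(o(F(B))) + 19854 = 473*√(3 + 5) + 19854 = 473*√8 + 19854 = 473*(2*√2) + 19854 = 946*√2 + 19854 = 19854 + 946*√2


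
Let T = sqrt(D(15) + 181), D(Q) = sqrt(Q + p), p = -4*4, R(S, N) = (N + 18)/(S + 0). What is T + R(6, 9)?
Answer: 9/2 + sqrt(181 + I) ≈ 17.954 + 0.037165*I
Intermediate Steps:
R(S, N) = (18 + N)/S
p = -16
D(Q) = sqrt(-16 + Q) (D(Q) = sqrt(Q - 16) = sqrt(-16 + Q))
T = sqrt(181 + I) (T = sqrt(sqrt(-16 + 15) + 181) = sqrt(sqrt(-1) + 181) = sqrt(I + 181) = sqrt(181 + I) ≈ 13.454 + 0.03716*I)
T + R(6, 9) = sqrt(181 + I) + (18 + 9)/6 = sqrt(181 + I) + (1/6)*27 = sqrt(181 + I) + 9/2 = 9/2 + sqrt(181 + I)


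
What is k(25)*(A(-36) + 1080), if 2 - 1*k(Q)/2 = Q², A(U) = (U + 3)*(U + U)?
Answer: -4306176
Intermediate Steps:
A(U) = 2*U*(3 + U) (A(U) = (3 + U)*(2*U) = 2*U*(3 + U))
k(Q) = 4 - 2*Q²
k(25)*(A(-36) + 1080) = (4 - 2*25²)*(2*(-36)*(3 - 36) + 1080) = (4 - 2*625)*(2*(-36)*(-33) + 1080) = (4 - 1250)*(2376 + 1080) = -1246*3456 = -4306176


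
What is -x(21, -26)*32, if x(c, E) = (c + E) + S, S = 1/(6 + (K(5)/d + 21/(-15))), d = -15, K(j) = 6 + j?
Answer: 4400/29 ≈ 151.72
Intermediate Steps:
S = 15/58 (S = 1/(6 + ((6 + 5)/(-15) + 21/(-15))) = 1/(6 + (11*(-1/15) + 21*(-1/15))) = 1/(6 + (-11/15 - 7/5)) = 1/(6 - 32/15) = 1/(58/15) = 15/58 ≈ 0.25862)
x(c, E) = 15/58 + E + c (x(c, E) = (c + E) + 15/58 = (E + c) + 15/58 = 15/58 + E + c)
-x(21, -26)*32 = -(15/58 - 26 + 21)*32 = -(-275)*32/58 = -1*(-4400/29) = 4400/29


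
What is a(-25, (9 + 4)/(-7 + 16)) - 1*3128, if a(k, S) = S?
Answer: -28139/9 ≈ -3126.6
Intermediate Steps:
a(-25, (9 + 4)/(-7 + 16)) - 1*3128 = (9 + 4)/(-7 + 16) - 1*3128 = 13/9 - 3128 = -28139/9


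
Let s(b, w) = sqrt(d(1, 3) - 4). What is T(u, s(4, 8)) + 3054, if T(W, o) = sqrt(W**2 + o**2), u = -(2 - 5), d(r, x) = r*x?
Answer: 3054 + 2*sqrt(2) ≈ 3056.8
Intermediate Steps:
u = 3 (u = -1*(-3) = 3)
s(b, w) = I (s(b, w) = sqrt(1*3 - 4) = sqrt(3 - 4) = sqrt(-1) = I)
T(u, s(4, 8)) + 3054 = sqrt(3**2 + I**2) + 3054 = sqrt(9 - 1) + 3054 = sqrt(8) + 3054 = 2*sqrt(2) + 3054 = 3054 + 2*sqrt(2)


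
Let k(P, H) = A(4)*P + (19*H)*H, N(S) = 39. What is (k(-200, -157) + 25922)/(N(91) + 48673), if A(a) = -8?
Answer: 495853/48712 ≈ 10.179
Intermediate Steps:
k(P, H) = -8*P + 19*H**2 (k(P, H) = -8*P + (19*H)*H = -8*P + 19*H**2)
(k(-200, -157) + 25922)/(N(91) + 48673) = ((-8*(-200) + 19*(-157)**2) + 25922)/(39 + 48673) = ((1600 + 19*24649) + 25922)/48712 = ((1600 + 468331) + 25922)*(1/48712) = (469931 + 25922)*(1/48712) = 495853*(1/48712) = 495853/48712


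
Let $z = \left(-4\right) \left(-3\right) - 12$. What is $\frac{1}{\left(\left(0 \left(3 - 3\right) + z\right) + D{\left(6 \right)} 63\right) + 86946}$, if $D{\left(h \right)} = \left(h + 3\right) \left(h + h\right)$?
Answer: $\frac{1}{93750} \approx 1.0667 \cdot 10^{-5}$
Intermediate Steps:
$z = 0$ ($z = 12 - 12 = 0$)
$D{\left(h \right)} = 2 h \left(3 + h\right)$ ($D{\left(h \right)} = \left(3 + h\right) 2 h = 2 h \left(3 + h\right)$)
$\frac{1}{\left(\left(0 \left(3 - 3\right) + z\right) + D{\left(6 \right)} 63\right) + 86946} = \frac{1}{\left(\left(0 \left(3 - 3\right) + 0\right) + 2 \cdot 6 \left(3 + 6\right) 63\right) + 86946} = \frac{1}{\left(\left(0 \cdot 0 + 0\right) + 2 \cdot 6 \cdot 9 \cdot 63\right) + 86946} = \frac{1}{\left(\left(0 + 0\right) + 108 \cdot 63\right) + 86946} = \frac{1}{\left(0 + 6804\right) + 86946} = \frac{1}{6804 + 86946} = \frac{1}{93750}$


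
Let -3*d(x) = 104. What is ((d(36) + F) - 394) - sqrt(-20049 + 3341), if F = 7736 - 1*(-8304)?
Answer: 46834/3 - 2*I*sqrt(4177) ≈ 15611.0 - 129.26*I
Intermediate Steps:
d(x) = -104/3 (d(x) = -1/3*104 = -104/3)
F = 16040 (F = 7736 + 8304 = 16040)
((d(36) + F) - 394) - sqrt(-20049 + 3341) = ((-104/3 + 16040) - 394) - sqrt(-20049 + 3341) = (48016/3 - 394) - sqrt(-16708) = 46834/3 - 2*I*sqrt(4177)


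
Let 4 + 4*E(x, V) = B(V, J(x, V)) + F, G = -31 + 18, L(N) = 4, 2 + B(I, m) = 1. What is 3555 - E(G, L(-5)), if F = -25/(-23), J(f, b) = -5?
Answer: 163575/46 ≈ 3556.0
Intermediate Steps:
B(I, m) = -1 (B(I, m) = -2 + 1 = -1)
F = 25/23 (F = -25*(-1/23) = 25/23 ≈ 1.0870)
G = -13
E(x, V) = -45/46 (E(x, V) = -1 + (-1 + 25/23)/4 = -1 + (1/4)*(2/23) = -1 + 1/46 = -45/46)
3555 - E(G, L(-5)) = 3555 - 1*(-45/46) = 3555 + 45/46 = 163575/46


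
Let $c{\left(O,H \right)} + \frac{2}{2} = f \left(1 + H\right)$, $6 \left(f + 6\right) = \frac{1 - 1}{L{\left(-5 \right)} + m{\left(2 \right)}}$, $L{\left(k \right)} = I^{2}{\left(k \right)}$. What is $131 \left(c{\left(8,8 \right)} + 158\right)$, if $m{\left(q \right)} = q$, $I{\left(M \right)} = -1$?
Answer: $13493$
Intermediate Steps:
$L{\left(k \right)} = 1$ ($L{\left(k \right)} = \left(-1\right)^{2} = 1$)
$f = -6$ ($f = -6 + \frac{\left(1 - 1\right) \frac{1}{1 + 2}}{6} = -6 + \frac{0 \cdot \frac{1}{3}}{6} = -6 + \frac{1}{6} \cdot 0 = -6 + 0 = -6$)
$c{\left(O,H \right)} = -7 - 6 H$ ($c{\left(O,H \right)} = -1 - 6 \left(1 + H\right) = -1 - \left(6 + 6 H\right) = -7 - 6 H$)
$131 \left(c{\left(8,8 \right)} + 158\right) = 131 \left(\left(-7 - 48\right) + 158\right) = 131 \left(-55 + 158\right) = 131 \cdot 103 = 13493$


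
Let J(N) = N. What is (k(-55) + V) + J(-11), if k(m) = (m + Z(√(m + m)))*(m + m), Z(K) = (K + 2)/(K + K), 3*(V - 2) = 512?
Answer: 18470/3 + I*√110 ≈ 6156.7 + 10.488*I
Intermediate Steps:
V = 518/3 (V = 2 + (⅓)*512 = 2 + 512/3 = 518/3 ≈ 172.67)
Z(K) = (2 + K)/(2*K) (Z(K) = (2 + K)/((2*K)) = (2 + K)*(1/(2*K)) = (2 + K)/(2*K))
k(m) = 2*m*(m + √2*(2 + √2*√m)/(4*√m)) (k(m) = (m + (2 + √(m + m))/(2*(√(m + m))))*(m + m) = (m + (2 + √(2*m))/(2*(√(2*m))))*(2*m) = (m + (2 + √2*√m)/(2*((√2*√m))))*(2*m) = (m + (√2/(2*√m))*(2 + √2*√m)/2)*(2*m) = (m + √2*(2 + √2*√m)/(4*√m))*(2*m) = 2*m*(m + √2*(2 + √2*√m)/(4*√m)))
(k(-55) + V) + J(-11) = ((-55 + 2*(-55)² + √2*√(-55)) + 518/3) - 11 = ((-55 + 2*3025 + √2*(I*√55)) + 518/3) - 11 = ((-55 + 6050 + I*√110) + 518/3) - 11 = ((5995 + I*√110) + 518/3) - 11 = (18503/3 + I*√110) - 11 = 18470/3 + I*√110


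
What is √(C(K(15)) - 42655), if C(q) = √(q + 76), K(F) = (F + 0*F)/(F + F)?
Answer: √(-170620 + 6*√34)/2 ≈ 206.51*I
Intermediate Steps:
K(F) = ½ (K(F) = (F + 0)/((2*F)) = F*(1/(2*F)) = ½)
C(q) = √(76 + q)
√(C(K(15)) - 42655) = √(√(76 + ½) - 42655) = √(√(153/2) - 42655) = √(3*√34/2 - 42655) = √(-42655 + 3*√34/2)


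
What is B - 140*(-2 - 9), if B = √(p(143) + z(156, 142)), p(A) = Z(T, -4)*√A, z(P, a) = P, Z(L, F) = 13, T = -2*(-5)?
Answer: 1540 + √(156 + 13*√143) ≈ 1557.6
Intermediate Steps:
T = 10
p(A) = 13*√A
B = √(156 + 13*√143) (B = √(13*√143 + 156) = √(156 + 13*√143) ≈ 17.648)
B - 140*(-2 - 9) = √(156 + 13*√143) - 140*(-2 - 9) = √(156 + 13*√143) - (-1540) = √(156 + 13*√143) - 140*(-11) = √(156 + 13*√143) + 1540 = 1540 + √(156 + 13*√143)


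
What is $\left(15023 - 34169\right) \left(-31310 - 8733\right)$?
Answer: $766663278$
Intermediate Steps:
$\left(15023 - 34169\right) \left(-31310 - 8733\right) = \left(-19146\right) \left(-40043\right) = 766663278$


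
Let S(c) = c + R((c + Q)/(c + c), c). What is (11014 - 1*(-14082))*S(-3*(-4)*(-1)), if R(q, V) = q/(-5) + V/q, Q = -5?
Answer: -186115073/255 ≈ -7.2986e+5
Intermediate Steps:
R(q, V) = -q/5 + V/q (R(q, V) = q*(-⅕) + V/q = -q/5 + V/q)
S(c) = c + 2*c²/(-5 + c) - (-5 + c)/(10*c) (S(c) = c + (-(c - 5)/(5*(c + c)) + c/(((c - 5)/(c + c)))) = c + (-(-5 + c)/(5*(2*c)) + c/(((-5 + c)/((2*c))))) = c + (-(-5 + c)*1/(2*c)/5 + c/(((-5 + c)*(1/(2*c))))) = c + (-(-5 + c)/(10*c) + c/(((-5 + c)/(2*c)))) = c + (-(-5 + c)/(10*c) + c*(2*c/(-5 + c))) = c + (-(-5 + c)/(10*c) + 2*c²/(-5 + c)) = c + (2*c²/(-5 + c) - (-5 + c)/(10*c)) = c + 2*c²/(-5 + c) - (-5 + c)/(10*c))
(11014 - 1*(-14082))*S(-3*(-4)*(-1)) = (11014 - 1*(-14082))*((-25 - 51*(-3*(-4)*(-1))² + 10*(-3*(-4)*(-1)) + 30*(-3*(-4)*(-1))³)/(10*((-3*(-4)*(-1)))*(-5 - 3*(-4)*(-1)))) = (11014 + 14082)*((-25 - 51*(12*(-1))² + 10*(12*(-1)) + 30*(12*(-1))³)/(10*((12*(-1)))*(-5 + 12*(-1)))) = 25096*((⅒)*(-25 - 51*(-12)² + 10*(-12) + 30*(-12)³)/(-12*(-5 - 12))) = 25096*((⅒)*(-1/12)*(-25 - 51*144 - 120 + 30*(-1728))/(-17)) = 25096*((⅒)*(-1/12)*(-1/17)*(-25 - 7344 - 120 - 51840)) = 25096*((⅒)*(-1/12)*(-1/17)*(-59329)) = 25096*(-59329/2040) = -186115073/255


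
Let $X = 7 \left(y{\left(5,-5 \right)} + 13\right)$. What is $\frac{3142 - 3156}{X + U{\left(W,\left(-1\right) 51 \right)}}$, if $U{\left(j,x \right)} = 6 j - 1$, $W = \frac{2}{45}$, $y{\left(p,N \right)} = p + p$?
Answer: $- \frac{105}{1202} \approx -0.087354$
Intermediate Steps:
$y{\left(p,N \right)} = 2 p$
$W = \frac{2}{45}$ ($W = 2 \cdot \frac{1}{45} = \frac{2}{45} \approx 0.044444$)
$U{\left(j,x \right)} = -1 + 6 j$
$X = 161$ ($X = 7 \left(2 \cdot 5 + 13\right) = 7 \left(10 + 13\right) = 7 \cdot 23 = 161$)
$\frac{3142 - 3156}{X + U{\left(W,\left(-1\right) 51 \right)}} = \frac{3142 - 3156}{161 + \left(-1 + 6 \cdot \frac{2}{45}\right)} = - \frac{14}{161 + \left(-1 + \frac{4}{15}\right)} = - \frac{14}{161 - \frac{11}{15}} = - \frac{14}{\frac{2404}{15}} = \left(-14\right) \frac{15}{2404} = - \frac{105}{1202}$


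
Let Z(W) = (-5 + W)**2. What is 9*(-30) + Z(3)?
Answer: -266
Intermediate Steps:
9*(-30) + Z(3) = 9*(-30) + (-5 + 3)**2 = -270 + (-2)**2 = -270 + 4 = -266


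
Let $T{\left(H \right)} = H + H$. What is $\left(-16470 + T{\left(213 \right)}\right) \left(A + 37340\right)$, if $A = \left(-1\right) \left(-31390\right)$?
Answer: $-1102704120$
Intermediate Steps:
$A = 31390$
$T{\left(H \right)} = 2 H$
$\left(-16470 + T{\left(213 \right)}\right) \left(A + 37340\right) = \left(-16470 + 2 \cdot 213\right) \left(31390 + 37340\right) = \left(-16470 + 426\right) 68730 = \left(-16044\right) 68730 = -1102704120$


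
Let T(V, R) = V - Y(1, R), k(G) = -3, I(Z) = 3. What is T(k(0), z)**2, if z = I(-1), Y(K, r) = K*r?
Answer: 36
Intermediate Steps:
z = 3
T(V, R) = V - R
T(k(0), z)**2 = (-3 - 1*3)**2 = (-3 - 3)**2 = (-6)**2 = 36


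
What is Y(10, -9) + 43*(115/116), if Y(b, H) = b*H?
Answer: -5495/116 ≈ -47.371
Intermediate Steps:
Y(b, H) = H*b
Y(10, -9) + 43*(115/116) = -9*10 + 43*(115/116) = -90 + 43*(115*(1/116)) = -90 + 43*(115/116) = -90 + 4945/116 = -5495/116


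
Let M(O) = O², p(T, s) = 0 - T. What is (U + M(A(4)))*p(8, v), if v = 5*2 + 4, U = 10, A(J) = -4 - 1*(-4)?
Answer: -80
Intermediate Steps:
A(J) = 0 (A(J) = -4 + 4 = 0)
v = 14 (v = 10 + 4 = 14)
p(T, s) = -T
(U + M(A(4)))*p(8, v) = (10 + 0²)*(-1*8) = (10 + 0)*(-8) = 10*(-8) = -80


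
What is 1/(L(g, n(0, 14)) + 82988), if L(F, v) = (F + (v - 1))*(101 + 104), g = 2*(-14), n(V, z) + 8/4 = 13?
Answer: 1/79298 ≈ 1.2611e-5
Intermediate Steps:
n(V, z) = 11 (n(V, z) = -2 + 13 = 11)
g = -28
L(F, v) = -205 + 205*F + 205*v (L(F, v) = (F + (-1 + v))*205 = (-1 + F + v)*205 = -205 + 205*F + 205*v)
1/(L(g, n(0, 14)) + 82988) = 1/((-205 + 205*(-28) + 205*11) + 82988) = 1/((-205 - 5740 + 2255) + 82988) = 1/(-3690 + 82988) = 1/79298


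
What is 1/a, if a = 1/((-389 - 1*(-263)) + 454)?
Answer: 328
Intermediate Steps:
a = 1/328 (a = 1/((-389 + 263) + 454) = 1/(-126 + 454) = 1/328 ≈ 0.0030488)
1/a = 1/(1/328) = 328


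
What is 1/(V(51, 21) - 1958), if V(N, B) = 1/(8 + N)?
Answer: -59/115521 ≈ -0.00051073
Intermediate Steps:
1/(V(51, 21) - 1958) = 1/(1/(8 + 51) - 1958) = 1/(1/59 - 1958) = 1/(-115521/59) = -59/115521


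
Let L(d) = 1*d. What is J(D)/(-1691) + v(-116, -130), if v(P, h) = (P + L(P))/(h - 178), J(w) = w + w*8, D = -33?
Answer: 120947/130207 ≈ 0.92888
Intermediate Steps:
L(d) = d
J(w) = 9*w (J(w) = w + 8*w = 9*w)
v(P, h) = 2*P/(-178 + h) (v(P, h) = (P + P)/(h - 178) = (2*P)/(-178 + h) = 2*P/(-178 + h))
J(D)/(-1691) + v(-116, -130) = (9*(-33))/(-1691) + 2*(-116)/(-178 - 130) = -297*(-1/1691) + 2*(-116)/(-308) = 297/1691 + 2*(-116)*(-1/308) = 297/1691 + 58/77 = 120947/130207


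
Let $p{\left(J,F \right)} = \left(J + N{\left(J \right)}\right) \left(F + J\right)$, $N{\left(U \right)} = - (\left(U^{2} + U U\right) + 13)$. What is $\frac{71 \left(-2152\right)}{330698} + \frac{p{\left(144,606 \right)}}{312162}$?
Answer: $- \frac{858436280817}{8602612423} \approx -99.788$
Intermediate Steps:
$N{\left(U \right)} = -13 - 2 U^{2}$ ($N{\left(U \right)} = - (\left(U^{2} + U^{2}\right) + 13) = - (2 U^{2} + 13) = - (13 + 2 U^{2}) = -13 - 2 U^{2}$)
$p{\left(J,F \right)} = \left(F + J\right) \left(-13 + J - 2 J^{2}\right)$ ($p{\left(J,F \right)} = \left(J - \left(13 + 2 J^{2}\right)\right) \left(F + J\right) = \left(-13 + J - 2 J^{2}\right) \left(F + J\right) = \left(F + J\right) \left(-13 + J - 2 J^{2}\right)$)
$\frac{71 \left(-2152\right)}{330698} + \frac{p{\left(144,606 \right)}}{312162} = \frac{71 \left(-2152\right)}{330698} + \frac{144^{2} + 606 \cdot 144 - 606 \left(13 + 2 \cdot 144^{2}\right) - 144 \left(13 + 2 \cdot 144^{2}\right)}{312162} = \left(-152792\right) \frac{1}{330698} + \left(20736 + 87264 - 606 \left(13 + 2 \cdot 20736\right) - 144 \left(13 + 2 \cdot 20736\right)\right) \frac{1}{312162} = - \frac{76396}{165349} + \left(20736 + 87264 - 606 \left(13 + 41472\right) - 144 \left(13 + 41472\right)\right) \frac{1}{312162} = - \frac{76396}{165349} + \left(20736 + 87264 - 606 \cdot 41485 - 144 \cdot 41485\right) \frac{1}{312162} = - \frac{76396}{165349} + \left(20736 + 87264 - 25139910 - 5973840\right) \frac{1}{312162} = - \frac{76396}{165349} - \frac{5167625}{52027} = - \frac{858436280817}{8602612423}$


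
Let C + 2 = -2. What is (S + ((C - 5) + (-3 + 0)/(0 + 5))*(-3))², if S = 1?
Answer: 22201/25 ≈ 888.04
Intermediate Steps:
C = -4 (C = -2 - 2 = -4)
(S + ((C - 5) + (-3 + 0)/(0 + 5))*(-3))² = (1 + ((-4 - 5) + (-3 + 0)/(0 + 5))*(-3))² = (1 + (-9 - 3/5)*(-3))² = (1 + (-9 - 3*⅕)*(-3))² = (1 + (-9 - ⅗)*(-3))² = (1 - 48/5*(-3))² = (1 + 144/5)² = (149/5)² = 22201/25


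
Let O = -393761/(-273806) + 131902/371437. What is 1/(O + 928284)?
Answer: 101701679222/94408223967878617 ≈ 1.0773e-6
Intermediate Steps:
O = 182372963569/101701679222 (O = -393761*(-1/273806) + 131902*(1/371437) = 393761/273806 + 131902/371437 = 182372963569/101701679222 ≈ 1.7932)
1/(O + 928284) = 1/(182372963569/101701679222 + 928284) = 1/(94408223967878617/101701679222) = 101701679222/94408223967878617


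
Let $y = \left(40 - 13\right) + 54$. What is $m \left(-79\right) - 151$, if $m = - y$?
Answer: $6248$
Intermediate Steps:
$y = 81$ ($y = 27 + 54 = 81$)
$m = -81$ ($m = \left(-1\right) 81 = -81$)
$m \left(-79\right) - 151 = \left(-81\right) \left(-79\right) - 151 = 6399 - 151 = 6248$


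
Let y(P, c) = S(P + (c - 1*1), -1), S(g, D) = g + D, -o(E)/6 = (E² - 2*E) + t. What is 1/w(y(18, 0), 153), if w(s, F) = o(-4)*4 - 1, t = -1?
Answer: -1/553 ≈ -0.0018083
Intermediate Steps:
o(E) = 6 - 6*E² + 12*E (o(E) = -6*((E² - 2*E) - 1) = -6*(-1 + E² - 2*E) = 6 - 6*E² + 12*E)
S(g, D) = D + g
y(P, c) = -2 + P + c (y(P, c) = -1 + (P + (c - 1*1)) = -1 + (P + (c - 1)) = -1 + (P + (-1 + c)) = -1 + (-1 + P + c) = -2 + P + c)
w(s, F) = -553 (w(s, F) = (6 - 6*(-4)² + 12*(-4))*4 - 1 = (6 - 6*16 - 48)*4 - 1 = (6 - 96 - 48)*4 - 1 = -138*4 - 1 = -552 - 1 = -553)
1/w(y(18, 0), 153) = 1/(-553) = -1/553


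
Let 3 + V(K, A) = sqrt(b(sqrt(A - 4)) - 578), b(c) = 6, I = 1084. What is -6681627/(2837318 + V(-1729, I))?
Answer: -162033166765/68806465041 + 1484806*I*sqrt(143)/894484045533 ≈ -2.3549 + 1.985e-5*I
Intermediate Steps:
V(K, A) = -3 + 2*I*sqrt(143) (V(K, A) = -3 + sqrt(6 - 578) = -3 + sqrt(-572) = -3 + 2*I*sqrt(143))
-6681627/(2837318 + V(-1729, I)) = -6681627/(2837318 + (-3 + 2*I*sqrt(143))) = -6681627/(2837315 + 2*I*sqrt(143))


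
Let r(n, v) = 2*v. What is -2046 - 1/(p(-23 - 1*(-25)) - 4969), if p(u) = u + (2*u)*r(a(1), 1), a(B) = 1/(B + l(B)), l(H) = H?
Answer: -10146113/4959 ≈ -2046.0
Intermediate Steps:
a(B) = 1/(2*B) (a(B) = 1/(B + B) = 1/(2*B))
p(u) = 5*u (p(u) = u + (2*u)*(2*1) = u + (2*u)*2 = u + 4*u = 5*u)
-2046 - 1/(p(-23 - 1*(-25)) - 4969) = -2046 - 1/(5*(-23 - 1*(-25)) - 4969) = -2046 - 1/(5*(-23 + 25) - 4969) = -2046 - 1/(5*2 - 4969) = -2046 - 1/(10 - 4969) = -2046 - 1/(-4959) = -2046 - 1*(-1/4959) = -2046 + 1/4959 = -10146113/4959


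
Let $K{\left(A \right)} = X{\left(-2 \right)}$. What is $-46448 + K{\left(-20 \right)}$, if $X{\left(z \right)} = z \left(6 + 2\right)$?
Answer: $-46464$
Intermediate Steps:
$X{\left(z \right)} = 8 z$ ($X{\left(z \right)} = z 8 = 8 z$)
$K{\left(A \right)} = -16$ ($K{\left(A \right)} = 8 \left(-2\right) = -16$)
$-46448 + K{\left(-20 \right)} = -46448 - 16 = -46464$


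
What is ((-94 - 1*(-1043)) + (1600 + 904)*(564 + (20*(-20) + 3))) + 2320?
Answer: 421437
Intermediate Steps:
((-94 - 1*(-1043)) + (1600 + 904)*(564 + (20*(-20) + 3))) + 2320 = ((-94 + 1043) + 2504*(564 + (-400 + 3))) + 2320 = (949 + 2504*(564 - 397)) + 2320 = (949 + 2504*167) + 2320 = (949 + 418168) + 2320 = 419117 + 2320 = 421437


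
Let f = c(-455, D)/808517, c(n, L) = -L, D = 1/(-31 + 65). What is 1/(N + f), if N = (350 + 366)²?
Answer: 27489578/14092697099167 ≈ 1.9506e-6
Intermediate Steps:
D = 1/34 ≈ 0.029412
N = 512656 (N = 716² = 512656)
f = -1/27489578 (f = -1*1/34/808517 = -1/34*1/808517 = -1/27489578 ≈ -3.6377e-8)
1/(N + f) = 1/(512656 - 1/27489578) = 1/(14092697099167/27489578) = 27489578/14092697099167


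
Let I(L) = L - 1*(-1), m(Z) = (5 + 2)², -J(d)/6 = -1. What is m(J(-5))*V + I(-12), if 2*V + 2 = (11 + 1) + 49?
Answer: 2869/2 ≈ 1434.5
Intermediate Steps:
J(d) = 6 (J(d) = -6*(-1) = 6)
V = 59/2 (V = -1 + ((11 + 1) + 49)/2 = -1 + (12 + 49)/2 = -1 + (½)*61 = -1 + 61/2 = 59/2 ≈ 29.500)
m(Z) = 49 (m(Z) = 7² = 49)
I(L) = 1 + L (I(L) = L + 1 = 1 + L)
m(J(-5))*V + I(-12) = 49*(59/2) + (1 - 12) = 2891/2 - 11 = 2869/2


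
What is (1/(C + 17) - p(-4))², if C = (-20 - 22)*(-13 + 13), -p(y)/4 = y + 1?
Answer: 41209/289 ≈ 142.59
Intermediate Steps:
p(y) = -4 - 4*y (p(y) = -4*(y + 1) = -4*(1 + y) = -4 - 4*y)
C = 0 (C = -42*0 = 0)
(1/(C + 17) - p(-4))² = (1/(0 + 17) - (-4 - 4*(-4)))² = (1/17 - (-4 + 16))² = (1/17 - 1*12)² = (1/17 - 12)² = (-203/17)² = 41209/289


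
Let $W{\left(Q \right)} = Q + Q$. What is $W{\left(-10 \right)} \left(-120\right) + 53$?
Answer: $2453$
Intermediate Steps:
$W{\left(Q \right)} = 2 Q$
$W{\left(-10 \right)} \left(-120\right) + 53 = 2 \left(-10\right) \left(-120\right) + 53 = \left(-20\right) \left(-120\right) + 53 = 2400 + 53 = 2453$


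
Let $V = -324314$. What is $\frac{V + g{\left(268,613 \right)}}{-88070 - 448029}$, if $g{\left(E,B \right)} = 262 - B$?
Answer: $\frac{324665}{536099} \approx 0.60561$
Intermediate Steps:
$\frac{V + g{\left(268,613 \right)}}{-88070 - 448029} = \frac{-324314 + \left(262 - 613\right)}{-88070 - 448029} = \frac{-324314 + \left(262 - 613\right)}{-536099} = \left(-324314 - 351\right) \left(- \frac{1}{536099}\right) = \left(-324665\right) \left(- \frac{1}{536099}\right) = \frac{324665}{536099}$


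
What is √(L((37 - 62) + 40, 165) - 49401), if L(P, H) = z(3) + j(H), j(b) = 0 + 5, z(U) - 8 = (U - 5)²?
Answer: 2*I*√12346 ≈ 222.23*I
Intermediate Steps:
z(U) = 8 + (-5 + U)² (z(U) = 8 + (U - 5)² = 8 + (-5 + U)²)
j(b) = 5
L(P, H) = 17 (L(P, H) = (8 + (-5 + 3)²) + 5 = (8 + (-2)²) + 5 = (8 + 4) + 5 = 12 + 5 = 17)
√(L((37 - 62) + 40, 165) - 49401) = √(17 - 49401) = √(-49384) = 2*I*√12346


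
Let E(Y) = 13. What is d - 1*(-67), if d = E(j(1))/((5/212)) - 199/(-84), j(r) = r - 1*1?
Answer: 260639/420 ≈ 620.57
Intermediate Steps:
j(r) = -1 + r (j(r) = r - 1 = -1 + r)
d = 232499/420 (d = 13/((5/212)) - 199/(-84) = 13/((5*(1/212))) - 199*(-1/84) = 13/(5/212) + 199/84 = 13*(212/5) + 199/84 = 2756/5 + 199/84 = 232499/420 ≈ 553.57)
d - 1*(-67) = 232499/420 - 1*(-67) = 232499/420 + 67 = 260639/420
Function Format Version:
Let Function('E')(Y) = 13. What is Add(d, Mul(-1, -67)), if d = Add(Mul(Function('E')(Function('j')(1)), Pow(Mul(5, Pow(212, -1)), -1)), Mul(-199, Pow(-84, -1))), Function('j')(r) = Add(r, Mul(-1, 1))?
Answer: Rational(260639, 420) ≈ 620.57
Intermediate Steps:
Function('j')(r) = Add(-1, r) (Function('j')(r) = Add(r, -1) = Add(-1, r))
d = Rational(232499, 420) (d = Add(Mul(13, Pow(Mul(5, Pow(212, -1)), -1)), Mul(-199, Pow(-84, -1))) = Add(Mul(13, Pow(Mul(5, Rational(1, 212)), -1)), Mul(-199, Rational(-1, 84))) = Add(Mul(13, Pow(Rational(5, 212), -1)), Rational(199, 84)) = Add(Mul(13, Rational(212, 5)), Rational(199, 84)) = Add(Rational(2756, 5), Rational(199, 84)) = Rational(232499, 420) ≈ 553.57)
Add(d, Mul(-1, -67)) = Add(Rational(232499, 420), Mul(-1, -67)) = Add(Rational(232499, 420), 67) = Rational(260639, 420)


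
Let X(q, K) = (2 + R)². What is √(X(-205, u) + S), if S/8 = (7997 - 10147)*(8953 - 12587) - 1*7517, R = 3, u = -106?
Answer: √62444689 ≈ 7902.2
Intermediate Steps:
X(q, K) = 25 (X(q, K) = (2 + 3)² = 5² = 25)
S = 62444664 (S = 8*((7997 - 10147)*(8953 - 12587) - 1*7517) = 8*(-2150*(-3634) - 7517) = 8*(7813100 - 7517) = 8*7805583 = 62444664)
√(X(-205, u) + S) = √(25 + 62444664) = √62444689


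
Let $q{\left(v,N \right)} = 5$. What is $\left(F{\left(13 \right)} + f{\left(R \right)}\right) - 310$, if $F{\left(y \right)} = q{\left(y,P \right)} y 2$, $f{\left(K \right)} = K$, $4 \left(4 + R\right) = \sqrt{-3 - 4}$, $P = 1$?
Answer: $-184 + \frac{i \sqrt{7}}{4} \approx -184.0 + 0.66144 i$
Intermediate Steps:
$R = -4 + \frac{i \sqrt{7}}{4}$ ($R = -4 + \frac{\sqrt{-3 - 4}}{4} = -4 + \frac{\sqrt{-7}}{4} = -4 + \frac{i \sqrt{7}}{4} \approx -4.0 + 0.66144 i$)
$F{\left(y \right)} = 10 y$ ($F{\left(y \right)} = 5 y 2 = 10 y$)
$\left(F{\left(13 \right)} + f{\left(R \right)}\right) - 310 = \left(10 \cdot 13 - \left(4 - \frac{i \sqrt{7}}{4}\right)\right) - 310 = \left(130 - \left(4 - \frac{i \sqrt{7}}{4}\right)\right) - 310 = \left(126 + \frac{i \sqrt{7}}{4}\right) - 310 = -184 + \frac{i \sqrt{7}}{4}$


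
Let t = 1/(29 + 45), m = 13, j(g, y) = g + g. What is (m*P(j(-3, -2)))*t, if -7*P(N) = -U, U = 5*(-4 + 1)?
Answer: -195/518 ≈ -0.37645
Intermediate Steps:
j(g, y) = 2*g
U = -15 (U = 5*(-3) = -15)
t = 1/74 ≈ 0.013514
P(N) = -15/7 (P(N) = -(-1)*(-15)/7 = -⅐*15 = -15/7)
(m*P(j(-3, -2)))*t = (13*(-15/7))*(1/74) = -195/7*1/74 = -195/518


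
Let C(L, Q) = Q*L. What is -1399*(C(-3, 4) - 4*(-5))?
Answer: -11192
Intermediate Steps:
C(L, Q) = L*Q
-1399*(C(-3, 4) - 4*(-5)) = -1399*(-3*4 - 4*(-5)) = -1399*(-12 + 20) = -1399*8 = -11192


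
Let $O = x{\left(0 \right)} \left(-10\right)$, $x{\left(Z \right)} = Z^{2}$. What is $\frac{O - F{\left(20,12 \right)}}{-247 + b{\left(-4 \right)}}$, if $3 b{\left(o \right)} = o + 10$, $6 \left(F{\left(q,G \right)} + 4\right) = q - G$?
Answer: $- \frac{8}{735} \approx -0.010884$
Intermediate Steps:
$F{\left(q,G \right)} = -4 - \frac{G}{6} + \frac{q}{6}$ ($F{\left(q,G \right)} = -4 + \frac{q - G}{6} = -4 - \left(- \frac{q}{6} + \frac{G}{6}\right) = -4 - \frac{G}{6} + \frac{q}{6}$)
$b{\left(o \right)} = \frac{10}{3} + \frac{o}{3}$ ($b{\left(o \right)} = \frac{o + 10}{3} = \frac{10 + o}{3} = \frac{10}{3} + \frac{o}{3}$)
$O = 0$ ($O = 0^{2} \left(-10\right) = 0 \left(-10\right) = 0$)
$\frac{O - F{\left(20,12 \right)}}{-247 + b{\left(-4 \right)}} = \frac{0 - \left(-4 - 2 + \frac{1}{6} \cdot 20\right)}{-247 + \left(\frac{10}{3} + \frac{1}{3} \left(-4\right)\right)} = \frac{0 - \left(-4 - 2 + \frac{10}{3}\right)}{-247 + \left(\frac{10}{3} - \frac{4}{3}\right)} = \frac{0 - - \frac{8}{3}}{-247 + 2} = \frac{0 + \frac{8}{3}}{-245} = \frac{8}{3} \left(- \frac{1}{245}\right) = - \frac{8}{735}$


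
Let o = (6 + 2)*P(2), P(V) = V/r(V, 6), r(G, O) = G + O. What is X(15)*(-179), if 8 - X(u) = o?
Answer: -1074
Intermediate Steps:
P(V) = V/(6 + V) (P(V) = V/(V + 6) = V/(6 + V))
o = 2 (o = (6 + 2)*(2/(6 + 2)) = 8*(2/8) = 8*(2*(1/8)) = 8*(1/4) = 2)
X(u) = 6 (X(u) = 8 - 1*2 = 8 - 2 = 6)
X(15)*(-179) = 6*(-179) = -1074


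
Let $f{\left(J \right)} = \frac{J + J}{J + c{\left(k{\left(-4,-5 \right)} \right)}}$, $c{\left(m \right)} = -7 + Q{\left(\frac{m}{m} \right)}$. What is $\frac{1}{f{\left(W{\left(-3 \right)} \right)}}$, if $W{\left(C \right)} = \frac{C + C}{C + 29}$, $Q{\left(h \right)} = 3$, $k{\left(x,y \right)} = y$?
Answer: $\frac{55}{6} \approx 9.1667$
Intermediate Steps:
$W{\left(C \right)} = \frac{2 C}{29 + C}$
$c{\left(m \right)} = -4$ ($c{\left(m \right)} = -7 + 3 = -4$)
$f{\left(J \right)} = \frac{2 J}{-4 + J}$ ($f{\left(J \right)} = \frac{J + J}{J - 4} = \frac{2 J}{-4 + J}$)
$\frac{1}{f{\left(W{\left(-3 \right)} \right)}} = \frac{1}{2 \cdot 2 \left(-3\right) \frac{1}{29 - 3} \frac{1}{-4 + 2 \left(-3\right) \frac{1}{29 - 3}}} = \frac{1}{2 \cdot 2 \left(-3\right) \frac{1}{26} \frac{1}{-4 + 2 \left(-3\right) \frac{1}{26}}} = \frac{1}{2 \left(- \frac{3}{13}\right) \frac{1}{-4 - \frac{3}{13}}} = \frac{1}{2 \left(- \frac{3}{13}\right) \frac{1}{- \frac{55}{13}}} = \frac{1}{2 \left(- \frac{3}{13}\right) \left(- \frac{13}{55}\right)} = \frac{1}{\frac{6}{55}} = \frac{55}{6}$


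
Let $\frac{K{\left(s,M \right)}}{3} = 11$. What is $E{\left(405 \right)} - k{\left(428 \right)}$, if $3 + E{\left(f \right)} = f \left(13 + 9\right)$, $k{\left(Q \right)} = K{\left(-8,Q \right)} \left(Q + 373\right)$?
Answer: $-17526$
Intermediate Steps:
$K{\left(s,M \right)} = 33$ ($K{\left(s,M \right)} = 3 \cdot 11 = 33$)
$k{\left(Q \right)} = 12309 + 33 Q$ ($k{\left(Q \right)} = 33 \left(Q + 373\right) = 33 \left(373 + Q\right) = 12309 + 33 Q$)
$E{\left(f \right)} = -3 + 22 f$ ($E{\left(f \right)} = -3 + f \left(13 + 9\right) = -3 + f 22 = -3 + 22 f$)
$E{\left(405 \right)} - k{\left(428 \right)} = \left(-3 + 22 \cdot 405\right) - \left(12309 + 33 \cdot 428\right) = \left(-3 + 8910\right) - \left(12309 + 14124\right) = 8907 - 26433 = -17526$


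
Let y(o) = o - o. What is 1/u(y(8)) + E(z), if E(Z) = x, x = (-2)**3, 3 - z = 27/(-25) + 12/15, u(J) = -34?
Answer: -273/34 ≈ -8.0294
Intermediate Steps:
y(o) = 0
z = 82/25 (z = 3 - (27/(-25) + 12/15) = 3 - (27*(-1/25) + 12*(1/15)) = 3 - (-27/25 + 4/5) = 3 - 1*(-7/25) = 3 + 7/25 = 82/25 ≈ 3.2800)
x = -8
E(Z) = -8
1/u(y(8)) + E(z) = 1/(-34) - 8 = -1/34 - 8 = -273/34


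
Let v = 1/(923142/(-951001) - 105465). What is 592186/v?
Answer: -59395215688654902/951001 ≈ -6.2455e+10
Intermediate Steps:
v = -951001/100298243607 (v = 1/(923142*(-1/951001) - 105465) = 1/(-923142/951001 - 105465) = 1/(-100298243607/951001) = -951001/100298243607 ≈ -9.4817e-6)
592186/v = 592186/(-951001/100298243607) = 592186*(-100298243607/951001) = -59395215688654902/951001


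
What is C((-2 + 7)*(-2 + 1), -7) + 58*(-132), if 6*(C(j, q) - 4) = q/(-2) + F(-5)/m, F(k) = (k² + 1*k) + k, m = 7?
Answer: -642689/84 ≈ -7651.1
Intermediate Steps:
F(k) = k² + 2*k (F(k) = (k² + k) + k = (k + k²) + k = k² + 2*k)
C(j, q) = 61/14 - q/12 (C(j, q) = 4 + (q/(-2) - 5*(2 - 5)/7)/6 = 4 + (q*(-½) - 5*(-3)*(⅐))/6 = 4 + (-q/2 + 15*(⅐))/6 = 4 + (-q/2 + 15/7)/6 = 4 + (15/7 - q/2)/6 = 4 + (5/14 - q/12) = 61/14 - q/12)
C((-2 + 7)*(-2 + 1), -7) + 58*(-132) = (61/14 - 1/12*(-7)) + 58*(-132) = (61/14 + 7/12) - 7656 = 415/84 - 7656 = -642689/84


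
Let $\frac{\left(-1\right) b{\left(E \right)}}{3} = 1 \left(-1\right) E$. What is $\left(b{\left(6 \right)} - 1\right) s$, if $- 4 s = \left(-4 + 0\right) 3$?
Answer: $51$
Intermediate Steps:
$b{\left(E \right)} = 3 E$ ($b{\left(E \right)} = - 3 \cdot 1 \left(-1\right) E = - 3 \left(- E\right) = 3 E$)
$s = 3$ ($s = - \frac{\left(-4 + 0\right) 3}{4} = - \frac{\left(-4\right) 3}{4} = \left(- \frac{1}{4}\right) \left(-12\right) = 3$)
$\left(b{\left(6 \right)} - 1\right) s = \left(3 \cdot 6 - 1\right) 3 = \left(18 - 1\right) 3 = 17 \cdot 3 = 51$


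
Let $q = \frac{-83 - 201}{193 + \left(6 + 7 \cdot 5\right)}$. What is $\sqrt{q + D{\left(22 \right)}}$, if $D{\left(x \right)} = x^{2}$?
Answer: $\frac{\sqrt{734318}}{39} \approx 21.972$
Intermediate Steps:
$q = - \frac{142}{117}$ ($q = - \frac{284}{193 + \left(6 + 35\right)} = - \frac{284}{193 + 41} = - \frac{284}{234} = \left(-284\right) \frac{1}{234} = - \frac{142}{117} \approx -1.2137$)
$\sqrt{q + D{\left(22 \right)}} = \sqrt{- \frac{142}{117} + 22^{2}} = \sqrt{- \frac{142}{117} + 484} = \sqrt{\frac{56486}{117}} = \frac{\sqrt{734318}}{39}$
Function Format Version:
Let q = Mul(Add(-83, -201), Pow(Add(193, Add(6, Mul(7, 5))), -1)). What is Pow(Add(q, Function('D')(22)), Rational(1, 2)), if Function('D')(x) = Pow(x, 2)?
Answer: Mul(Rational(1, 39), Pow(734318, Rational(1, 2))) ≈ 21.972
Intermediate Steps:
q = Rational(-142, 117) (q = Mul(-284, Pow(Add(193, Add(6, 35)), -1)) = Mul(-284, Pow(Add(193, 41), -1)) = Mul(-284, Pow(234, -1)) = Mul(-284, Rational(1, 234)) = Rational(-142, 117) ≈ -1.2137)
Pow(Add(q, Function('D')(22)), Rational(1, 2)) = Pow(Add(Rational(-142, 117), Pow(22, 2)), Rational(1, 2)) = Pow(Add(Rational(-142, 117), 484), Rational(1, 2)) = Pow(Rational(56486, 117), Rational(1, 2)) = Mul(Rational(1, 39), Pow(734318, Rational(1, 2)))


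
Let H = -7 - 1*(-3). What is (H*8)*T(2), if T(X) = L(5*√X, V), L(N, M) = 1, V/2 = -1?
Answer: -32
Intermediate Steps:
V = -2 (V = 2*(-1) = -2)
H = -4 (H = -7 + 3 = -4)
T(X) = 1
(H*8)*T(2) = -4*8*1 = -32*1 = -32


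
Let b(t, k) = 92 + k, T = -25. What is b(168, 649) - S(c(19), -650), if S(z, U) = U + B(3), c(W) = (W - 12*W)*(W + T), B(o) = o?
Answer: 1388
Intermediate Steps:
c(W) = -11*W*(-25 + W) (c(W) = (W - 12*W)*(W - 25) = (-11*W)*(-25 + W) = -11*W*(-25 + W))
S(z, U) = 3 + U (S(z, U) = U + 3 = 3 + U)
b(168, 649) - S(c(19), -650) = (92 + 649) - (3 - 650) = 741 - 1*(-647) = 741 + 647 = 1388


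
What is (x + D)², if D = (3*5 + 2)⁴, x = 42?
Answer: 6982774969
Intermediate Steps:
D = 83521 (D = (15 + 2)⁴ = 17⁴ = 83521)
(x + D)² = (42 + 83521)² = 83563² = 6982774969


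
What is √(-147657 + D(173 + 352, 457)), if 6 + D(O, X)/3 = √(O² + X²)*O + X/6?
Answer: √(-589786 + 6300*√484474)/2 ≈ 974.07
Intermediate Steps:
D(O, X) = -18 + X/2 + 3*O*√(O² + X²) (D(O, X) = -18 + 3*(√(O² + X²)*O + X/6) = -18 + 3*(O*√(O² + X²) + X/6) = -18 + 3*(X/6 + O*√(O² + X²)) = -18 + (X/2 + 3*O*√(O² + X²)) = -18 + X/2 + 3*O*√(O² + X²))
√(-147657 + D(173 + 352, 457)) = √(-147657 + (-18 + (½)*457 + 3*(173 + 352)*√((173 + 352)² + 457²))) = √(-147657 + (-18 + 457/2 + 3*525*√(525² + 208849))) = √(-147657 + (-18 + 457/2 + 3*525*√(275625 + 208849))) = √(-147657 + (-18 + 457/2 + 3*525*√484474)) = √(-147657 + (-18 + 457/2 + 1575*√484474)) = √(-147657 + (421/2 + 1575*√484474)) = √(-294893/2 + 1575*√484474)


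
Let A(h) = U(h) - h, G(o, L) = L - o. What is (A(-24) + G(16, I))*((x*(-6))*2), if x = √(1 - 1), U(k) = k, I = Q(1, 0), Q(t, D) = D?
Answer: 0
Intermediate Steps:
I = 0
x = 0 (x = √0 = 0)
A(h) = 0 (A(h) = h - h = 0)
(A(-24) + G(16, I))*((x*(-6))*2) = (0 + (0 - 1*16))*((0*(-6))*2) = (0 + (0 - 16))*(0*2) = (0 - 16)*0 = -16*0 = 0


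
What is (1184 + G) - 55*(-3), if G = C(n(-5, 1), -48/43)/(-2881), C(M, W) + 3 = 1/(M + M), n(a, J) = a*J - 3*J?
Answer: 62183553/46096 ≈ 1349.0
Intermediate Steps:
n(a, J) = -3*J + J*a (n(a, J) = J*a - 3*J = -3*J + J*a)
C(M, W) = -3 + 1/(2*M) (C(M, W) = -3 + 1/(M + M) = -3 + 1/(2*M))
G = 49/46096 (G = (-3 + 1/(2*((1*(-3 - 5)))))/(-2881) = (-3 + 1/(2*((1*(-8)))))*(-1/2881) = (-3 + (½)/(-8))*(-1/2881) = (-3 + (½)*(-⅛))*(-1/2881) = (-3 - 1/16)*(-1/2881) = -49/16*(-1/2881) = 49/46096 ≈ 0.0010630)
(1184 + G) - 55*(-3) = (1184 + 49/46096) - 55*(-3) = 54577713/46096 + 165 = 62183553/46096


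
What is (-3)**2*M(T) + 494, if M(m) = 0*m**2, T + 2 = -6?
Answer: 494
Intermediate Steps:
T = -8 (T = -2 - 6 = -8)
M(m) = 0
(-3)**2*M(T) + 494 = (-3)**2*0 + 494 = 9*0 + 494 = 0 + 494 = 494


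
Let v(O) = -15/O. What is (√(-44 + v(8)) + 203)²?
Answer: (812 + I*√734)²/16 ≈ 41163.0 + 2749.9*I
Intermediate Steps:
(√(-44 + v(8)) + 203)² = (√(-44 - 15/8) + 203)² = (√(-367/8) + 203)² = (I*√734/4 + 203)² = (203 + I*√734/4)²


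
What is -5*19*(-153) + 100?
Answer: 14635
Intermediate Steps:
-5*19*(-153) + 100 = -95*(-153) + 100 = 14535 + 100 = 14635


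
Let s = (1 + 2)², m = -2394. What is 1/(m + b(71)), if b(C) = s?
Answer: -1/2385 ≈ -0.00041929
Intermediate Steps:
s = 9 (s = 3² = 9)
b(C) = 9
1/(m + b(71)) = 1/(-2394 + 9) = 1/(-2385) = -1/2385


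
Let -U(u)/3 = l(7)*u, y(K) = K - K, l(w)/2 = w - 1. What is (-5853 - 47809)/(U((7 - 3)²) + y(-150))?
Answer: 26831/288 ≈ 93.163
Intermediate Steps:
l(w) = -2 + 2*w (l(w) = 2*(w - 1) = 2*(-1 + w) = -2 + 2*w)
y(K) = 0
U(u) = -36*u (U(u) = -3*(-2 + 2*7)*u = -3*(-2 + 14)*u = -36*u)
(-5853 - 47809)/(U((7 - 3)²) + y(-150)) = (-5853 - 47809)/(-36*(7 - 3)² + 0) = -53662/(-36*4² + 0) = -53662/(-36*16 + 0) = -53662/(-576 + 0) = -53662/(-576) = -53662*(-1/576) = 26831/288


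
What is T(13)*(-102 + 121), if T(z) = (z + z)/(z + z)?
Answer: 19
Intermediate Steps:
T(z) = 1 (T(z) = (2*z)/((2*z)) = (2*z)*(1/(2*z)) = 1)
T(13)*(-102 + 121) = 1*(-102 + 121) = 1*19 = 19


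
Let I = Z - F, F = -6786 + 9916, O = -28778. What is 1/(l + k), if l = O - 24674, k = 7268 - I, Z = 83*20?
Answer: -1/44714 ≈ -2.2364e-5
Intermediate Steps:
F = 3130
Z = 1660
I = -1470 (I = 1660 - 1*3130 = 1660 - 3130 = -1470)
k = 8738 (k = 7268 - 1*(-1470) = 7268 + 1470 = 8738)
l = -53452 (l = -28778 - 24674 = -53452)
1/(l + k) = 1/(-53452 + 8738) = 1/(-44714) = -1/44714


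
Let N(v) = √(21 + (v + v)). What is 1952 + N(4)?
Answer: 1952 + √29 ≈ 1957.4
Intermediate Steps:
N(v) = √(21 + 2*v)
1952 + N(4) = 1952 + √(21 + 2*4) = 1952 + √(21 + 8) = 1952 + √29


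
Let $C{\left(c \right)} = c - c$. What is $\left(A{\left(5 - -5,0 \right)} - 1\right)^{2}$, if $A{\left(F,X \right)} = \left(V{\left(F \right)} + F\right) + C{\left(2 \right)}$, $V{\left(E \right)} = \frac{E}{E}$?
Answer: $100$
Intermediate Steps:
$C{\left(c \right)} = 0$
$V{\left(E \right)} = 1$
$A{\left(F,X \right)} = 1 + F$ ($A{\left(F,X \right)} = \left(1 + F\right) + 0 = 1 + F$)
$\left(A{\left(5 - -5,0 \right)} - 1\right)^{2} = \left(\left(1 + \left(5 - -5\right)\right) - 1\right)^{2} = \left(\left(1 + \left(5 + 5\right)\right) - 1\right)^{2} = \left(\left(1 + 10\right) - 1\right)^{2} = \left(11 - 1\right)^{2} = 10^{2} = 100$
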